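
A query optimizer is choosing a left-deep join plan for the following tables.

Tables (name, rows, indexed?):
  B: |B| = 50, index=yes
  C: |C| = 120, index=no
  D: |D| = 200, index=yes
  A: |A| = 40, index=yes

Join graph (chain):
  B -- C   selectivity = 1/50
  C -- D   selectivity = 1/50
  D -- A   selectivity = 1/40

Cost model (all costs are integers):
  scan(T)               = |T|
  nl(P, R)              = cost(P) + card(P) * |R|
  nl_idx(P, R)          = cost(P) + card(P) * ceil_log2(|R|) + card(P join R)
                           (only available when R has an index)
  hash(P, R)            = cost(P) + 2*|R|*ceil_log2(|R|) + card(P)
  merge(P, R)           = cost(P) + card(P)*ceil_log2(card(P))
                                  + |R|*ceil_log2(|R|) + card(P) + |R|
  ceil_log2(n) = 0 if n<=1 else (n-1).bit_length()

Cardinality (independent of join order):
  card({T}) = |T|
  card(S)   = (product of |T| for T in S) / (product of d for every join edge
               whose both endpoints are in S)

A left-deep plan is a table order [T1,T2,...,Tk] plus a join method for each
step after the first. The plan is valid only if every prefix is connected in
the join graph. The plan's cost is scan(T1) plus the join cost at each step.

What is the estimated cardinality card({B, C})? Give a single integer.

Tables in S: B(50), C(120)
Edges inside S: B-C(d=50)
numerator = 50 * 120 = 6000
denominator = 50 = 50
card(S) = 6000 / 50 = 120

120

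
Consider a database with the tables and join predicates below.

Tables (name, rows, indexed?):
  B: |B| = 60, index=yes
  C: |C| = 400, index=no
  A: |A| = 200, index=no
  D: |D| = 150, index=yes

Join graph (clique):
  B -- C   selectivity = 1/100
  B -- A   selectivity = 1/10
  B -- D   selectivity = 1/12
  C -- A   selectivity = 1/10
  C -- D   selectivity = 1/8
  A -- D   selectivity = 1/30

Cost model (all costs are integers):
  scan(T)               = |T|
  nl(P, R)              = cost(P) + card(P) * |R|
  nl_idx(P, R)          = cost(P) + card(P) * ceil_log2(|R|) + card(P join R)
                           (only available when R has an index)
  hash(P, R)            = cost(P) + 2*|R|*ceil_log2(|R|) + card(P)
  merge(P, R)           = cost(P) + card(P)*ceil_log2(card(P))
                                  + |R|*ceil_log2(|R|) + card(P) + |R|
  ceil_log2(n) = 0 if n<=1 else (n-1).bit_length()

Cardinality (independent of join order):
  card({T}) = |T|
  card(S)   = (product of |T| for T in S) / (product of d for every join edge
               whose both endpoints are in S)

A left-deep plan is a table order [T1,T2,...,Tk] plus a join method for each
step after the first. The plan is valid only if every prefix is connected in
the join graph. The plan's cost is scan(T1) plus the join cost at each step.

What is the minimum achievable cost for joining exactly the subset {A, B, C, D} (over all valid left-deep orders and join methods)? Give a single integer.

7390

Selinger DP over subsets of {A,B,C,D}:
  {B}: scan cost=60, card=60
  {C}: scan cost=400, card=400
  {A}: scan cost=200, card=200
  {D}: scan cost=150, card=150
  {BC}: card=240; try (B,hash)→1520, (B,nl_idx)→3040, (C,merge)→4480, (B,merge)→4820, (C,hash)→7320, (C,nl)→24060 …(+1); best=1520 via (B,hash)
  {AB}: card=1200; try (B,hash)→1120, (A,merge)→2280, (B,merge)→2420, (B,nl_idx)→2600, (A,hash)→3320, (A,nl)→12060 …(+1); best=1120 via (B,hash)
  {BD}: card=750; try (B,hash)→1020, (D,nl_idx)→1290, (B,nl_idx)→1800, (D,merge)→1830, (B,merge)→1920, (D,hash)→2520 …(+2); best=1020 via (B,hash)
  {AC}: card=8000; try (A,hash)→4000, (C,merge)→6000, (A,merge)→6200, (C,hash)→7600, (C,nl)→80200, (A,nl)→80400; best=4000 via (A,hash)
  {CD}: card=7500; try (D,hash)→3200, (C,merge)→5500, (D,merge)→5750, (C,hash)→7500, (D,nl_idx)→11100, (C,nl)→60150 …(+1); best=3200 via (D,hash)
  {AD}: card=1000; try (D,hash)→2800, (D,nl_idx)→2800, (A,merge)→3300, (D,merge)→3350, (A,hash)→3500, (A,nl)→30150 …(+1); best=2800 via (D,hash)
  {ABC}: card=480; try (A,hash)→4960, (A,merge)→5480, (C,hash)→9520, (B,hash)→12720, (C,merge)→19520, (A,nl)→49520 …(+4); best=4960 via (A,hash)
  {BCD}: card=375; try (D,nl_idx)→3815, (D,hash)→4160, (D,merge)→5030, (C,hash)→8970, (B,hash)→11420, (C,merge)→13270 …(+5); best=3815 via (D,nl_idx)
  {ABD}: card=500; try (B,hash)→4520, (D,hash)→4720, (A,hash)→4970, (B,nl_idx)→9300, (A,merge)→11070, (D,nl_idx)→11220 …(+5); best=4520 via (B,hash)
  {ACD}: card=5000; try (C,hash)→11000, (A,hash)→13900, (D,hash)→14400, (C,merge)→17800, (D,nl_idx)→73000, (A,merge)→110000 …(+4); best=11000 via (C,hash)
  {ABCD}: card=25; try (A,hash)→7390, (D,hash)→7840, (D,nl_idx)→8825, (A,merge)→9365, (D,merge)→11110, (C,hash)→12220 …(+8); best=7390 via (A,hash)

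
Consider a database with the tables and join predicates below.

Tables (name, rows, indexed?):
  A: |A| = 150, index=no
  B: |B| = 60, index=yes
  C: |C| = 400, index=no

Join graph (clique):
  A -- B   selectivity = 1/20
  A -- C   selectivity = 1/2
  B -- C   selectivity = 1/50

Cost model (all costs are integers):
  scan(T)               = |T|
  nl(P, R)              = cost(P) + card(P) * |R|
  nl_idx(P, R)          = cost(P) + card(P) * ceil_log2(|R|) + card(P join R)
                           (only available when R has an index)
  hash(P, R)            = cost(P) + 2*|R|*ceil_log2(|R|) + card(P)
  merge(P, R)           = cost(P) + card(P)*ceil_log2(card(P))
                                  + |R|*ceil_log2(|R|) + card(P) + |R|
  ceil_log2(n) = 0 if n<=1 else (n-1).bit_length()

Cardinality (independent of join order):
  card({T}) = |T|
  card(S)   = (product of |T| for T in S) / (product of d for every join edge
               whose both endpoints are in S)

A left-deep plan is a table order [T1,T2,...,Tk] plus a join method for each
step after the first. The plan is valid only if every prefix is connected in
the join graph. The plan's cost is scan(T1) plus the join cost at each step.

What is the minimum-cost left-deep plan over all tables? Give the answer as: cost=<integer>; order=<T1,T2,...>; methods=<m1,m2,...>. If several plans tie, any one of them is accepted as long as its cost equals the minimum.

cost=4400; order=C,B,A; methods=hash,hash

Selinger DP (subsets sized 1..n):
  {A}: scan cost=150, card=150
  {B}: scan cost=60, card=60
  {C}: scan cost=400, card=400
  {AB}: card=450; try (B,hash)→1020, (B,nl_idx)→1500, (A,merge)→1830, (B,merge)→1920, (A,hash)→2520, (A,nl)→9060 …(+1); best=1020 via (B,hash)
  {AC}: card=30000; try (A,hash)→3200, (C,merge)→5500, (A,merge)→5750, (C,hash)→7500, (C,nl)→60150, (A,nl)→60400; best=3200 via (A,hash)
  {BC}: card=480; try (B,hash)→1520, (B,nl_idx)→3280, (C,merge)→4480, (B,merge)→4820, (C,hash)→7320, (C,nl)→24060 …(+1); best=1520 via (B,hash)
  {ABC}: card=1800; try (A,hash)→4400, (A,merge)→7670, (C,hash)→8670, (C,merge)→9520, (B,hash)→33920, (A,nl)→73520 …(+4); best=4400 via (A,hash)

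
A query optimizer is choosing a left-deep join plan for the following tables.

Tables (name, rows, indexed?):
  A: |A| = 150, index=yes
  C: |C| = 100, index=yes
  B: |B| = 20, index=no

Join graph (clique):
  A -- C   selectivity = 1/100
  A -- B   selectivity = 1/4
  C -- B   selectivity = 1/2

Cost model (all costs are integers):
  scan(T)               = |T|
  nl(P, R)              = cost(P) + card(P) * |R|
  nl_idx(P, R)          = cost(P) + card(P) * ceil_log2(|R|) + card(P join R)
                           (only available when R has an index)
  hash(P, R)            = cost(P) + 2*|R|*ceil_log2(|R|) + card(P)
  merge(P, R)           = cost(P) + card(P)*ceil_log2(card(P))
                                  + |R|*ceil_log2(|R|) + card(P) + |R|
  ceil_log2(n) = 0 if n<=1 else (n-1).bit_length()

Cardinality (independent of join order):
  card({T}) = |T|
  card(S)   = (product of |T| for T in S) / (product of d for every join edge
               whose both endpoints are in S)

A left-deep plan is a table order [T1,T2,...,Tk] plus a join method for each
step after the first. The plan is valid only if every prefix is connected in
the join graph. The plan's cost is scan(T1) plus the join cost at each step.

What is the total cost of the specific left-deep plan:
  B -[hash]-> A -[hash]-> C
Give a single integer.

4590

step 1: scan B: cost=20, card=20
step 2: join A via hash
    card(P join A) = 20*150/(4) = 750
    cost = 20 + 2*150*8 + 20 = 2440
step 3: join C via hash
    card(P join C) = 750*100/(100*2) = 375
    cost = 2440 + 2*100*7 + 750 = 4590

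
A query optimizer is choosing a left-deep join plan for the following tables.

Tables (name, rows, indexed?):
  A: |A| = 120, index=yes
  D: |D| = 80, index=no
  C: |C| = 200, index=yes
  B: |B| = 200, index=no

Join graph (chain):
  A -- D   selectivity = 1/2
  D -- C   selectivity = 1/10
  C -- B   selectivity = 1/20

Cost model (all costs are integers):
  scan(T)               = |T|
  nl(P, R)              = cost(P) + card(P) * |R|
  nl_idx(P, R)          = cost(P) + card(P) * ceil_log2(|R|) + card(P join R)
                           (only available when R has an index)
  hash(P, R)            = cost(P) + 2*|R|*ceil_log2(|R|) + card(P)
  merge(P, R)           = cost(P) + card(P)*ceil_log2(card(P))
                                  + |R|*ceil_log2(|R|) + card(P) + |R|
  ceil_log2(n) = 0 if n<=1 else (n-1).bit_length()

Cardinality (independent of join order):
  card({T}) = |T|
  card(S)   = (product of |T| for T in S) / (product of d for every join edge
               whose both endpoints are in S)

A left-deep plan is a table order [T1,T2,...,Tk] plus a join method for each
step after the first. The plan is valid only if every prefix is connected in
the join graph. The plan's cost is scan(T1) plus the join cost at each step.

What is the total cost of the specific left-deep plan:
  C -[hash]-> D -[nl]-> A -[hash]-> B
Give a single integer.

292720

step 1: scan C: cost=200, card=200
step 2: join D via hash
    card(P join D) = 200*80/(10) = 1600
    cost = 200 + 2*80*7 + 200 = 1520
step 3: join A via nl
    card(P join A) = 1600*120/(2) = 96000
    cost = 1520 + 1600*120 = 193520
step 4: join B via hash
    card(P join B) = 96000*200/(20) = 960000
    cost = 193520 + 2*200*8 + 96000 = 292720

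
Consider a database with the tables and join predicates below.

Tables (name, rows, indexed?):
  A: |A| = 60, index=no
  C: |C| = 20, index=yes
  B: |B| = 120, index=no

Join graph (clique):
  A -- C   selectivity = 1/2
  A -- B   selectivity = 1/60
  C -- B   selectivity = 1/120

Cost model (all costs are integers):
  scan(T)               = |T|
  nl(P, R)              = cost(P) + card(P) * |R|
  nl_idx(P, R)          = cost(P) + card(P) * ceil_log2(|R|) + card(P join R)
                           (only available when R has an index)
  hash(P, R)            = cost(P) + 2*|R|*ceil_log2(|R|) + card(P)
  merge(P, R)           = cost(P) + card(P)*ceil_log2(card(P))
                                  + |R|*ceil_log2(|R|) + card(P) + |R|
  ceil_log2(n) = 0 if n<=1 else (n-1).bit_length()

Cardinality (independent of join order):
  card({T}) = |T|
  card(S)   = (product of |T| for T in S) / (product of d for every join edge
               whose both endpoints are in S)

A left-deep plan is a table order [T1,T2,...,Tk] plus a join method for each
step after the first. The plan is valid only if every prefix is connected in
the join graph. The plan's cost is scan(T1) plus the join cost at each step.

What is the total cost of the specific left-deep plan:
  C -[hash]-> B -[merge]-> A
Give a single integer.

step 1: scan C: cost=20, card=20
step 2: join B via hash
    card(P join B) = 20*120/(120) = 20
    cost = 20 + 2*120*7 + 20 = 1720
step 3: join A via merge
    card(P join A) = 20*60/(2*60) = 10
    cost = 1720 + 20*5 + 60*6 + 20 + 60 = 2260

2260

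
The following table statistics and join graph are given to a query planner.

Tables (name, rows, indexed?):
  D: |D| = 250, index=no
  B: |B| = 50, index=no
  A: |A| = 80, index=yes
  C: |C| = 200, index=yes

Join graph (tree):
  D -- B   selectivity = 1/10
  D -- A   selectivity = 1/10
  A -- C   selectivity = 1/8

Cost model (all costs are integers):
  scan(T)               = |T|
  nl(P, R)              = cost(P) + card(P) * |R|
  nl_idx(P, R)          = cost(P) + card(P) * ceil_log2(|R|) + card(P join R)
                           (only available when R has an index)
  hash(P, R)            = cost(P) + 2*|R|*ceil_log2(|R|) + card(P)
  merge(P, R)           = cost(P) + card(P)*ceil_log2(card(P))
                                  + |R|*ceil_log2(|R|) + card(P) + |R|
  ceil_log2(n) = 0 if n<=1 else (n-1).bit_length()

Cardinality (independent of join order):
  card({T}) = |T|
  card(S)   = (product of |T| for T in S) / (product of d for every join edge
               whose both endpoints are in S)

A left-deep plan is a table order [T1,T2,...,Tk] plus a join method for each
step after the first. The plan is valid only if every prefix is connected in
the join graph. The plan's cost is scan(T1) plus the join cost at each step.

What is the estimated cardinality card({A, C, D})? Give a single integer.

50000

Tables in S: A(80), C(200), D(250)
Edges inside S: D-A(d=10), A-C(d=8)
numerator = 80 * 200 * 250 = 4000000
denominator = 10 * 8 = 80
card(S) = 4000000 / 80 = 50000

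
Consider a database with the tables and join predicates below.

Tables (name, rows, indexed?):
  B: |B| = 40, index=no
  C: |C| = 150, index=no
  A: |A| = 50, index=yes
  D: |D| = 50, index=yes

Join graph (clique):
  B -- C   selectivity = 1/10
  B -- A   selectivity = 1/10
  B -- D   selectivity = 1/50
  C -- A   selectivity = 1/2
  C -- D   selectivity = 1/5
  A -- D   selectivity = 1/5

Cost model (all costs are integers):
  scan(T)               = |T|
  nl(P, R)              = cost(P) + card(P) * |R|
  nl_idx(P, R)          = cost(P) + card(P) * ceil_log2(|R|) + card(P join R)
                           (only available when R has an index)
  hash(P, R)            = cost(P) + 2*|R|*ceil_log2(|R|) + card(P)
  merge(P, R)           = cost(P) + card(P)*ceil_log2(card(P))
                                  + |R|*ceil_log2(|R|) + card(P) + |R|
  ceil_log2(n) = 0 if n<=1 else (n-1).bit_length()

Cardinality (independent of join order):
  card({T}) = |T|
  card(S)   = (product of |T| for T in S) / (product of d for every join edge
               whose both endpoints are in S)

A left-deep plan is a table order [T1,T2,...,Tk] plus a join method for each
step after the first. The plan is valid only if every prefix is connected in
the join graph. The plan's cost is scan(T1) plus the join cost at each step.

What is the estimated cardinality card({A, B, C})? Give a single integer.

1500

Tables in S: A(50), B(40), C(150)
Edges inside S: B-C(d=10), B-A(d=10), C-A(d=2)
numerator = 50 * 40 * 150 = 300000
denominator = 10 * 10 * 2 = 200
card(S) = 300000 / 200 = 1500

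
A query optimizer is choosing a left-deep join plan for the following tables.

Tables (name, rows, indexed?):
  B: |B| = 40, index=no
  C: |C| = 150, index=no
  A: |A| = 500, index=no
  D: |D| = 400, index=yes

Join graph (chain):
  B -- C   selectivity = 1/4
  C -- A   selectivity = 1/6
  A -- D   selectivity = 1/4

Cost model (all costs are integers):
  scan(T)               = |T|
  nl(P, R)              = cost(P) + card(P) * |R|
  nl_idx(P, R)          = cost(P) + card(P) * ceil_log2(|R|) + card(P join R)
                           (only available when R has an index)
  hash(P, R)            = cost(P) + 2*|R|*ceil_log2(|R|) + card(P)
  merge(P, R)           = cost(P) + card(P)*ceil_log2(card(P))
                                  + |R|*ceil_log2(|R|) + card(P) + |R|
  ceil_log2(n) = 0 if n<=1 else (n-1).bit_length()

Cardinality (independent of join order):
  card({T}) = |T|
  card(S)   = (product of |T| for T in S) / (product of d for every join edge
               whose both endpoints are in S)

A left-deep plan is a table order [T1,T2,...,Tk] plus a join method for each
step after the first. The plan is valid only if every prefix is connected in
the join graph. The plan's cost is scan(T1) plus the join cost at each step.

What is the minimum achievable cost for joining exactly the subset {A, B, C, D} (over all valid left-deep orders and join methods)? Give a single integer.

143480

Selinger DP over subsets of {A,B,C,D}:
  {B}: scan cost=40, card=40
  {C}: scan cost=150, card=150
  {A}: scan cost=500, card=500
  {D}: scan cost=400, card=400
  {BC}: card=1500; try (B,hash)→780, (C,merge)→1670, (B,merge)→1780, (C,hash)→2480, (C,nl)→6040, (B,nl)→6150; best=780 via (B,hash)
  {AC}: card=12500; try (C,hash)→3400, (A,merge)→6500, (C,merge)→6850, (A,hash)→9300, (A,nl)→75150, (C,nl)→75500; best=3400 via (C,hash)
  {AD}: card=50000; try (D,hash)→8200, (A,merge)→9400, (D,merge)→9500, (A,hash)→9800, (D,nl_idx)→55000, (A,nl)→200400 …(+1); best=8200 via (D,hash)
  {ABC}: card=125000; try (A,hash)→11280, (B,hash)→16380, (A,merge)→23780, (B,merge)→191180, (B,nl)→503400, (A,nl)→750780; best=11280 via (A,hash)
  {ACD}: card=1250000; try (D,hash)→23100, (C,hash)→60600, (D,merge)→194900, (C,merge)→859550, (D,nl_idx)→1365900, (D,nl)→5003400 …(+1); best=23100 via (D,hash)
  {ABCD}: card=12500000; try (D,hash)→143480, (B,hash)→1273580, (D,merge)→2265280, (D,nl_idx)→13636280, (B,merge)→27523380, (D,nl)→50011280 …(+1); best=143480 via (D,hash)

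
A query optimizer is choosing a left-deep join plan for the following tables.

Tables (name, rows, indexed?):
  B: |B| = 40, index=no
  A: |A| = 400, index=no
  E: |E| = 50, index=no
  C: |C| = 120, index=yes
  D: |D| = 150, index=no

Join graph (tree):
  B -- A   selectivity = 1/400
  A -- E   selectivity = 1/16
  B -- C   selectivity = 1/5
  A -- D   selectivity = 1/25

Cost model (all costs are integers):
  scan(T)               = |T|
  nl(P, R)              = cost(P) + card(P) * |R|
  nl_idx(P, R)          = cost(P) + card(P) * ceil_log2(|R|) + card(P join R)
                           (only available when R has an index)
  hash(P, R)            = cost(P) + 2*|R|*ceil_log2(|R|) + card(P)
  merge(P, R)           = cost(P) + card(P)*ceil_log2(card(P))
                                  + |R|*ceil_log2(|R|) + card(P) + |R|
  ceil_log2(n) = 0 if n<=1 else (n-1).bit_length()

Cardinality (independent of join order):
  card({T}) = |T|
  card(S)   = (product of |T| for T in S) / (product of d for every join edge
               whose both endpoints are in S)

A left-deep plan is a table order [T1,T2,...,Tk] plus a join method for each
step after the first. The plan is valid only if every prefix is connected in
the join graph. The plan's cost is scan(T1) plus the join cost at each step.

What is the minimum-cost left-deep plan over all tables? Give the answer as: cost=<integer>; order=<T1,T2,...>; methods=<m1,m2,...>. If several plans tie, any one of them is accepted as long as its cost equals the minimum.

cost=6180; order=A,B,D,E,C; methods=hash,merge,hash,hash

Selinger DP (subsets sized 1..n):
  {B}: scan cost=40, card=40
  {A}: scan cost=400, card=400
  {E}: scan cost=50, card=50
  {C}: scan cost=120, card=120
  {D}: scan cost=150, card=150
  {AB}: card=40; try (B,hash)→1280, (A,merge)→4320, (B,merge)→4680, (A,hash)→7280, (A,nl)→16040, (B,nl)→16400; best=1280 via (B,hash)
  {BC}: card=960; try (B,hash)→720, (C,merge)→1280, (C,nl_idx)→1280, (B,merge)→1360, (C,hash)→1760, (C,nl)→4840 …(+1); best=720 via (B,hash)
  {AE}: card=1250; try (E,hash)→1400, (A,merge)→4400, (E,merge)→4750, (A,hash)→7300, (A,nl)→20050, (E,nl)→20400; best=1400 via (E,hash)
  {AD}: card=2400; try (D,hash)→3200, (A,merge)→5500, (D,merge)→5750, (A,hash)→7500, (A,nl)→60150, (D,nl)→60400; best=3200 via (D,hash)
  {ABE}: card=125; try (E,merge)→1910, (E,hash)→1920, (B,hash)→3130, (E,nl)→3280, (B,merge)→16680, (B,nl)→51400; best=1910 via (E,merge)
  {ABC}: card=960; try (C,merge)→2520, (C,nl_idx)→2520, (C,hash)→3000, (C,nl)→6080, (A,hash)→8880, (A,merge)→15280 …(+1); best=2520 via (C,merge)
  {ABD}: card=240; try (D,merge)→2910, (D,hash)→3720, (B,hash)→6080, (D,nl)→7280, (B,merge)→34680, (B,nl)→99200; best=2910 via (D,merge)
  {ADE}: card=7500; try (D,hash)→5050, (E,hash)→6200, (D,merge)→17750, (E,merge)→34750, (E,nl)→123200, (D,nl)→188900; best=5050 via (D,hash)
  {ABCE}: card=3000; try (C,hash)→3715, (C,merge)→3870, (E,hash)→4080, (C,nl_idx)→5785, (E,merge)→13430, (C,nl)→16910 …(+1); best=3715 via (C,hash)
  {ABDE}: card=750; try (E,hash)→3750, (D,merge)→4260, (D,hash)→4435, (E,merge)→5420, (B,hash)→13030, (E,nl)→14910 …(+3); best=3750 via (E,hash)
  {ABCD}: card=5760; try (C,hash)→4830, (D,hash)→5880, (C,merge)→6030, (C,nl_idx)→10350, (D,merge)→14430, (C,nl)→31710 …(+1); best=4830 via (C,hash)
  {ABCDE}: card=18000; try (C,hash)→6180, (D,hash)→9115, (E,hash)→11190, (C,merge)→12960, (C,nl_idx)→27000, (D,merge)→44065 …(+4); best=6180 via (C,hash)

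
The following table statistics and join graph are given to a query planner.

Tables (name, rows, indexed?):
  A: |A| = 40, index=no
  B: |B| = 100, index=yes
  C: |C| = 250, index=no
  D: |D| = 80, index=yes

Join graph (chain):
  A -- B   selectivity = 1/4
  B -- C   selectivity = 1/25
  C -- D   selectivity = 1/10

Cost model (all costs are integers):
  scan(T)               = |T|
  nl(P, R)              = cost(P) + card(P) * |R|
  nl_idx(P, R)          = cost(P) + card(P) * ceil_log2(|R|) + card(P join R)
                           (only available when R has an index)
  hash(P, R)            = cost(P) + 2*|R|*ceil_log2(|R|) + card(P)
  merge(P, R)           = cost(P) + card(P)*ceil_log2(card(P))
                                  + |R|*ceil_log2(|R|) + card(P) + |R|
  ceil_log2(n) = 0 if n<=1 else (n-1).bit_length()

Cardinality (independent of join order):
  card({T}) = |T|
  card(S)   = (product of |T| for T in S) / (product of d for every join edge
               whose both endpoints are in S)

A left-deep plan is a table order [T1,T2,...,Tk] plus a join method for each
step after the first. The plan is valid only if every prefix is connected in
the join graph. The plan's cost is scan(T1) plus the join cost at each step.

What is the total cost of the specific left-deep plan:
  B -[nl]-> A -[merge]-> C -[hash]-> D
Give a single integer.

28470

step 1: scan B: cost=100, card=100
step 2: join A via nl
    card(P join A) = 100*40/(4) = 1000
    cost = 100 + 100*40 = 4100
step 3: join C via merge
    card(P join C) = 1000*250/(25) = 10000
    cost = 4100 + 1000*10 + 250*8 + 1000 + 250 = 17350
step 4: join D via hash
    card(P join D) = 10000*80/(10) = 80000
    cost = 17350 + 2*80*7 + 10000 = 28470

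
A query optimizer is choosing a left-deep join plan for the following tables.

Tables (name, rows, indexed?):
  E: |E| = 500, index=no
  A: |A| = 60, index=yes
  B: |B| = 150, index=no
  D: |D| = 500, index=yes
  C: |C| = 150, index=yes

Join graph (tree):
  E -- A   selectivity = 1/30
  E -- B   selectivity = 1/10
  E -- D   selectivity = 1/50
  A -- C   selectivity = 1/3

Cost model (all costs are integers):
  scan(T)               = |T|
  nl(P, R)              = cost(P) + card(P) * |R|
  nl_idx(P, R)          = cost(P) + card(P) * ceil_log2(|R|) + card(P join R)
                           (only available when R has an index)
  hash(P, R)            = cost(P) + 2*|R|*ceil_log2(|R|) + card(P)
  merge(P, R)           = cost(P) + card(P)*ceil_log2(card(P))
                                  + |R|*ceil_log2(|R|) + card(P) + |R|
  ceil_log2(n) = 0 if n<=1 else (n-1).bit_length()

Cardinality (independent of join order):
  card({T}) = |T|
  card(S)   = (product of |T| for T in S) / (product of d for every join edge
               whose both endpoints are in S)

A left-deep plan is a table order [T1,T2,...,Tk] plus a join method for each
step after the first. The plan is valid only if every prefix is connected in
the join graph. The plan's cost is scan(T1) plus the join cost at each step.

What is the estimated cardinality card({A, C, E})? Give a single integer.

50000

Tables in S: A(60), C(150), E(500)
Edges inside S: E-A(d=30), A-C(d=3)
numerator = 60 * 150 * 500 = 4500000
denominator = 30 * 3 = 90
card(S) = 4500000 / 90 = 50000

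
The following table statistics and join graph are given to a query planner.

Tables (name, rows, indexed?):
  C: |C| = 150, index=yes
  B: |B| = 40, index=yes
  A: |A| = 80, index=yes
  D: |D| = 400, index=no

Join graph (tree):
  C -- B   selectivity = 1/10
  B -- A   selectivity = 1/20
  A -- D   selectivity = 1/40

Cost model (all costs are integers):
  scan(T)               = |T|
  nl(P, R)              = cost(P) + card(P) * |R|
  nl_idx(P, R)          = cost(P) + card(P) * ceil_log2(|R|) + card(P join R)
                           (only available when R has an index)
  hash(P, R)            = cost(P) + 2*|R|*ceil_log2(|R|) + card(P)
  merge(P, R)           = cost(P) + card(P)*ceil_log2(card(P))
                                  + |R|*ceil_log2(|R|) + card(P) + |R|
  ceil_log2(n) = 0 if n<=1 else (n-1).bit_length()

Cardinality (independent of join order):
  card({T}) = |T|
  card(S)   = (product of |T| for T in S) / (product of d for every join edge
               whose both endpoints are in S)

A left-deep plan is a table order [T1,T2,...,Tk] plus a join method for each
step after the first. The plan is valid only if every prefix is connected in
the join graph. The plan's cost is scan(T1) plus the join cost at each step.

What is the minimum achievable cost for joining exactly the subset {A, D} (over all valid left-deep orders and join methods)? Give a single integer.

1920

Selinger DP over subsets of {A,D}:
  {A}: scan cost=80, card=80
  {D}: scan cost=400, card=400
  {AD}: card=800; try (A,hash)→1920, (A,nl_idx)→4000, (D,merge)→4720, (A,merge)→5040, (D,hash)→7360, (D,nl)→32080 …(+1); best=1920 via (A,hash)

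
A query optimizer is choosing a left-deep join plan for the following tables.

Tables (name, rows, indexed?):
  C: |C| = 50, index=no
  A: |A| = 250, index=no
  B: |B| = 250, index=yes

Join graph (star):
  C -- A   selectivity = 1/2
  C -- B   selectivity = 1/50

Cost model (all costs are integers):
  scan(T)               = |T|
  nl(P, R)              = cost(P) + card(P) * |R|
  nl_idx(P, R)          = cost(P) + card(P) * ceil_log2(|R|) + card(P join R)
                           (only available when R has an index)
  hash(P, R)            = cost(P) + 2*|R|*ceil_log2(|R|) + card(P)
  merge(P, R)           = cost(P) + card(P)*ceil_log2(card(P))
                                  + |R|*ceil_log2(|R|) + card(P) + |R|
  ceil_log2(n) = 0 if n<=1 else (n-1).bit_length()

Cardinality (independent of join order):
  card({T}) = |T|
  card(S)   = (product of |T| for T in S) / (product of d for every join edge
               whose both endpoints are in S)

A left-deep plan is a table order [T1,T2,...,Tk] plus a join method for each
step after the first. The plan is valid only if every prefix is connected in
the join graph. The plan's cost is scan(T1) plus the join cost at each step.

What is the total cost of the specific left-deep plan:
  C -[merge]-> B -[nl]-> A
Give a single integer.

65150

step 1: scan C: cost=50, card=50
step 2: join B via merge
    card(P join B) = 50*250/(50) = 250
    cost = 50 + 50*6 + 250*8 + 50 + 250 = 2650
step 3: join A via nl
    card(P join A) = 250*250/(2) = 31250
    cost = 2650 + 250*250 = 65150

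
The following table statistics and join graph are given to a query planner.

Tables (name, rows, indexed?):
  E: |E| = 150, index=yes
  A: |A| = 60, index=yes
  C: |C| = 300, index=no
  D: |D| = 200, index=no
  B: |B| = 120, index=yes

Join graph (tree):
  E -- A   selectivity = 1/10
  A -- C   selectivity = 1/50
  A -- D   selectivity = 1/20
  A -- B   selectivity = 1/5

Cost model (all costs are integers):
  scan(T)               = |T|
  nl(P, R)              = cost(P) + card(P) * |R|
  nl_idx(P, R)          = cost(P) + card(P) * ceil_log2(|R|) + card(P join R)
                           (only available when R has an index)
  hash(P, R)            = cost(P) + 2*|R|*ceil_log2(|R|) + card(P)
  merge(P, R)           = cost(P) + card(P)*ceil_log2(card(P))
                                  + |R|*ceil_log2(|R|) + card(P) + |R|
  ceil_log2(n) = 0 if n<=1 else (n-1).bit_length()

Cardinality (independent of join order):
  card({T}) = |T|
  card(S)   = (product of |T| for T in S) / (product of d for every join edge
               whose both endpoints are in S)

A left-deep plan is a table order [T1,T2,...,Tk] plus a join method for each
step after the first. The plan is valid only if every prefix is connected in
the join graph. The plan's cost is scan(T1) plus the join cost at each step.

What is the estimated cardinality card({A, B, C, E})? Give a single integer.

Tables in S: A(60), B(120), C(300), E(150)
Edges inside S: E-A(d=10), A-C(d=50), A-B(d=5)
numerator = 60 * 120 * 300 * 150 = 324000000
denominator = 10 * 50 * 5 = 2500
card(S) = 324000000 / 2500 = 129600

129600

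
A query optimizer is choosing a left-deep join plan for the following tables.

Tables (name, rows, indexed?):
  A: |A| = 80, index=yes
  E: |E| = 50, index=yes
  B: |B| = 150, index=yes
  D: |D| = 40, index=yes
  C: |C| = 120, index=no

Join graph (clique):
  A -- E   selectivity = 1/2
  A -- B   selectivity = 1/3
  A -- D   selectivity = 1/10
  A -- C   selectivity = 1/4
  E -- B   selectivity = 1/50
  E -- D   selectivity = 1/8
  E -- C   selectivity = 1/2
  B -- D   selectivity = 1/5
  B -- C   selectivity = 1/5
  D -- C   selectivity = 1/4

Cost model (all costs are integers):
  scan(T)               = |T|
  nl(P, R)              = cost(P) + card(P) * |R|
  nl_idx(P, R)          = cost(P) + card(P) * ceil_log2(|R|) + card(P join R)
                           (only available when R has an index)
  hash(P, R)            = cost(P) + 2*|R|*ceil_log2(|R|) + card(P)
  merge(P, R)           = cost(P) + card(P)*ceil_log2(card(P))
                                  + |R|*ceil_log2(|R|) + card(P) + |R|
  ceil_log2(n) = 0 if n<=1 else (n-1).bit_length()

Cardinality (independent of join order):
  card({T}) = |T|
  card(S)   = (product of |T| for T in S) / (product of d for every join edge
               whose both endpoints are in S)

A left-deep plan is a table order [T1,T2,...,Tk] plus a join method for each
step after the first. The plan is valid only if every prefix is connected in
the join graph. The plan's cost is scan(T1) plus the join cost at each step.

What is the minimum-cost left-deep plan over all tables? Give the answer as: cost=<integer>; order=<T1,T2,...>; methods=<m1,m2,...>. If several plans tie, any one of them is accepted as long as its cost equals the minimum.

Selinger DP (subsets sized 1..n):
  {A}: scan cost=80, card=80
  {E}: scan cost=50, card=50
  {B}: scan cost=150, card=150
  {D}: scan cost=40, card=40
  {C}: scan cost=120, card=120
  {AE}: card=2000; try (E,hash)→760, (A,merge)→1040, (E,merge)→1070, (A,hash)→1220, (A,nl_idx)→2400, (E,nl_idx)→2560 …(+2); best=760 via (E,hash)
  {AB}: card=4000; try (A,hash)→1420, (B,merge)→2070, (A,merge)→2140, (B,hash)→2560, (B,nl_idx)→4720, (A,nl_idx)→5200 …(+2); best=1420 via (A,hash)
  {AD}: card=320; try (D,hash)→640, (A,nl_idx)→640, (D,nl_idx)→880, (A,merge)→960, (D,merge)→1000, (A,hash)→1200 …(+2); best=640 via (D,hash)
  {AC}: card=2400; try (A,hash)→1360, (C,merge)→1680, (A,merge)→1720, (C,hash)→1840, (A,nl_idx)→3360, (C,nl)→9680 …(+1); best=1360 via (A,hash)
  {BE}: card=150; try (B,nl_idx)→600, (E,hash)→900, (E,nl_idx)→1200, (B,merge)→1750, (E,merge)→1850, (B,hash)→2500 …(+2); best=600 via (B,nl_idx)
  {DE}: card=250; try (E,nl_idx)→530, (D,hash)→580, (D,nl_idx)→600, (E,merge)→670, (E,hash)→680, (D,merge)→680 …(+2); best=530 via (E,nl_idx)
  {CE}: card=3000; try (E,hash)→840, (C,merge)→1360, (E,merge)→1430, (C,hash)→1780, (E,nl_idx)→3840, (C,nl)→6050 …(+1); best=840 via (E,hash)
  {BD}: card=1200; try (D,hash)→780, (B,nl_idx)→1560, (B,merge)→1670, (D,merge)→1780, (D,nl_idx)→2250, (B,hash)→2480 …(+2); best=780 via (D,hash)
  {BC}: card=3600; try (C,hash)→1980, (B,merge)→2430, (C,merge)→2460, (B,hash)→2640, (B,nl_idx)→4680, (B,nl)→18120 …(+1); best=1980 via (C,hash)
  {CD}: card=1200; try (D,hash)→720, (C,merge)→1280, (D,merge)→1360, (C,hash)→1760, (D,nl_idx)→2040, (C,nl)→4840 …(+1); best=720 via (D,hash)
  {ABE}: card=2000; try (A,hash)→1870, (A,merge)→2590, (A,nl_idx)→3650, (B,hash)→5160, (E,hash)→6020, (A,nl)→12600 …(+6); best=1870 via (A,hash)
  {ADE}: card=1000; try (E,hash)→1560, (A,hash)→1900, (D,hash)→3240, (A,nl_idx)→3280, (A,merge)→3420, (E,nl_idx)→3560 …(+6); best=1560 via (E,hash)
  {ACE}: card=30000; try (E,hash)→4360, (C,hash)→4440, (A,hash)→4960, (C,merge)→25720, (E,merge)→32910, (A,merge)→40480 …(+5); best=4360 via (E,hash)
  {ABD}: card=3200; try (A,hash)→3100, (B,hash)→3360, (B,merge)→5190, (D,hash)→5900, (B,nl_idx)→6400, (A,nl_idx)→12380 …(+6); best=3100 via (A,hash)
  {ABC}: card=24000; try (B,hash)→6160, (A,hash)→6700, (C,hash)→7100, (B,merge)→33910, (B,nl_idx)→44560, (A,merge)→49420 …(+5); best=6160 via (B,hash)
  {ACD}: card=2400; try (C,hash)→2640, (A,hash)→3040, (D,hash)→4240, (C,merge)→4800, (A,nl_idx)→11520, (A,merge)→15760 …(+5); best=2640 via (C,hash)
  {BDE}: card=150; try (D,hash)→1230, (D,nl_idx)→1650, (D,merge)→2230, (E,hash)→2580, (B,nl_idx)→2680, (B,hash)→3180 …(+6); best=1230 via (D,hash)
  {BCE}: card=1800; try (C,hash)→2430, (C,merge)→2910, (E,hash)→6180, (B,hash)→6240, (C,nl)→18600, (E,nl_idx)→25380 …(+5); best=2430 via (C,hash)
  {CDE}: card=3750; try (C,hash)→2460, (E,hash)→2520, (C,merge)→3740, (D,hash)→4320, (E,nl_idx)→11670, (E,merge)→15470 …(+5); best=2460 via (C,hash)
  {BCD}: card=7200; try (C,hash)→3660, (B,hash)→4320, (D,hash)→6060, (C,merge)→16140, (B,merge)→16470, (B,nl_idx)→17520 …(+5); best=3660 via (C,hash)
  {ABDE}: card=200; try (A,nl_idx)→2480, (A,hash)→2500, (A,merge)→3220, (D,hash)→4350, (B,hash)→4960, (E,hash)→6900 …(+10); best=2480 via (A,nl_idx)
  {ABCE}: card=6000; try (A,hash)→5350, (C,hash)→5550, (A,nl_idx)→21030, (A,merge)→24670, (C,merge)→26830, (E,hash)→30760 …(+9); best=5350 via (A,hash)
  {ACDE}: card=3750; try (C,hash)→4240, (E,hash)→5640, (A,hash)→7330, (C,merge)→13520, (E,nl_idx)→20790, (A,nl_idx)→32460 …(+9); best=4240 via (C,hash)
  {ABCD}: card=4800; try (B,hash)→7440, (C,hash)→7980, (A,hash)→11980, (B,nl_idx)→26640, (D,hash)→30640, (B,merge)→35190 …(+9); best=7440 via (B,hash)
  {BCDE}: card=450; try (C,hash)→3060, (C,merge)→3540, (D,hash)→4710, (B,hash)→8610, (E,hash)→11460, (D,nl_idx)→13680 …(+9); best=3060 via (C,hash)
  {ABCDE}: card=150; try (C,hash)→4360, (A,hash)→4630, (C,merge)→5240, (A,nl_idx)→6360, (A,merge)→8200, (B,hash)→10390 …(+13); best=4360 via (C,hash)

cost=4360; order=E,B,D,A,C; methods=nl_idx,hash,nl_idx,hash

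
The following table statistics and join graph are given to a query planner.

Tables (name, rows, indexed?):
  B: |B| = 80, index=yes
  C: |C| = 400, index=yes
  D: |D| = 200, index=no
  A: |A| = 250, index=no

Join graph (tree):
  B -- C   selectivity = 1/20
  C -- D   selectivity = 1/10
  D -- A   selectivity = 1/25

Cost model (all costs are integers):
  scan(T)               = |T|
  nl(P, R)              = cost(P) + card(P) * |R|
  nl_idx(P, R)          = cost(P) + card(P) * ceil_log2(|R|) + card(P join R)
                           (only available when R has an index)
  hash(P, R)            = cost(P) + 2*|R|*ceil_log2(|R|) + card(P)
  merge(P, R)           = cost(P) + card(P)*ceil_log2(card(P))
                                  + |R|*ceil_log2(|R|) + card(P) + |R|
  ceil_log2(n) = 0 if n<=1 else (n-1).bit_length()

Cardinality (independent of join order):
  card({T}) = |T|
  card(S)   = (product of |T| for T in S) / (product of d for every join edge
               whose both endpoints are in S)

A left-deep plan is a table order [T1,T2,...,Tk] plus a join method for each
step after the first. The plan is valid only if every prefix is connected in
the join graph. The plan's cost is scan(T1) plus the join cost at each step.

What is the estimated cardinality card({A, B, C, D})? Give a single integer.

320000

Tables in S: A(250), B(80), C(400), D(200)
Edges inside S: B-C(d=20), C-D(d=10), D-A(d=25)
numerator = 250 * 80 * 400 * 200 = 1600000000
denominator = 20 * 10 * 25 = 5000
card(S) = 1600000000 / 5000 = 320000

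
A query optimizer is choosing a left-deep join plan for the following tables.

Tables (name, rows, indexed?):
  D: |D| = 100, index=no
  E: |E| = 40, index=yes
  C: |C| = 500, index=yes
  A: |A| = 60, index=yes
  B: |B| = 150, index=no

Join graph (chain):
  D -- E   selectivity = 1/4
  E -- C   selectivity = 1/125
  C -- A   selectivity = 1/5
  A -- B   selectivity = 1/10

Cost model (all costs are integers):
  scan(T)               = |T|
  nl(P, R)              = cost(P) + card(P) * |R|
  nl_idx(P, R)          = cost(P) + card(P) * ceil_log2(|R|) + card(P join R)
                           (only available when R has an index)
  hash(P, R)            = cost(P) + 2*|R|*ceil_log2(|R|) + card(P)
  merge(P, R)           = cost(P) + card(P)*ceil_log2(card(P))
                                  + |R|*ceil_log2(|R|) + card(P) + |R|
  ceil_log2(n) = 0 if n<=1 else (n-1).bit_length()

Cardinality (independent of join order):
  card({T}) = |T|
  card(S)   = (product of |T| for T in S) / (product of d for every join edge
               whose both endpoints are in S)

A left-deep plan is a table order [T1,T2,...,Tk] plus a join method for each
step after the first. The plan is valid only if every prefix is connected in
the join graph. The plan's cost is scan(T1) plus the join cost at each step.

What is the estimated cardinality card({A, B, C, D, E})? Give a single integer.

Tables in S: A(60), B(150), C(500), D(100), E(40)
Edges inside S: D-E(d=4), E-C(d=125), C-A(d=5), A-B(d=10)
numerator = 60 * 150 * 500 * 100 * 40 = 18000000000
denominator = 4 * 125 * 5 * 10 = 25000
card(S) = 18000000000 / 25000 = 720000

720000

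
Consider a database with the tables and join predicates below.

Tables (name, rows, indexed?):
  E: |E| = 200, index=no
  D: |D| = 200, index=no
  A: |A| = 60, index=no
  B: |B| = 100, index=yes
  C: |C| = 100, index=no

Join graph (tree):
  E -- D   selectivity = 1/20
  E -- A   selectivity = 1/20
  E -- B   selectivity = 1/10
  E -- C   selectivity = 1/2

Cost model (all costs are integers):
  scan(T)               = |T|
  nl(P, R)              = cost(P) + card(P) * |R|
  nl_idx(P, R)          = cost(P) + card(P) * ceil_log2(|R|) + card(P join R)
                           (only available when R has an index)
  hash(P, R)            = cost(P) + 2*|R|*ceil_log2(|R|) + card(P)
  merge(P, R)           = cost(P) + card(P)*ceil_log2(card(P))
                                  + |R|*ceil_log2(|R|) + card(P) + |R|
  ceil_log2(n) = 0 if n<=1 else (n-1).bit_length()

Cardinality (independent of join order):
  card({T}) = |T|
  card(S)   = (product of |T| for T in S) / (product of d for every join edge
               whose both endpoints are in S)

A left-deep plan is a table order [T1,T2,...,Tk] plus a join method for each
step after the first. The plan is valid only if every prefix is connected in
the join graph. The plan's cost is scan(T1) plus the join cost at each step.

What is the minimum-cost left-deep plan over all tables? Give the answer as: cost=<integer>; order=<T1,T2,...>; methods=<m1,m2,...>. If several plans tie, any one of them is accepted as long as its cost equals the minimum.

Selinger DP (subsets sized 1..n):
  {E}: scan cost=200, card=200
  {D}: scan cost=200, card=200
  {A}: scan cost=60, card=60
  {B}: scan cost=100, card=100
  {C}: scan cost=100, card=100
  {DE}: card=2000; try (E,hash)→3600, (D,hash)→3600, (E,merge)→3800, (D,merge)→3800, (E,nl)→40200, (D,nl)→40200; best=3600 via (E,hash)
  {AE}: card=600; try (A,hash)→1120, (E,merge)→2280, (A,merge)→2420, (E,hash)→3320, (E,nl)→12060, (A,nl)→12200; best=1120 via (A,hash)
  {BE}: card=2000; try (B,hash)→1800, (E,merge)→2700, (B,merge)→2800, (E,hash)→3400, (B,nl_idx)→3600, (E,nl)→20100 …(+1); best=1800 via (B,hash)
  {CE}: card=10000; try (C,hash)→1800, (E,merge)→2700, (C,merge)→2800, (E,hash)→3400, (E,nl)→20100, (C,nl)→20200; best=1800 via (C,hash)
  {ADE}: card=6000; try (D,hash)→4920, (A,hash)→6320, (D,merge)→9520, (A,merge)→28020, (D,nl)→121120, (A,nl)→123600; best=4920 via (D,hash)
  {BDE}: card=20000; try (D,hash)→7000, (B,hash)→7000, (D,merge)→27600, (B,merge)→28400, (B,nl_idx)→37600, (B,nl)→203600 …(+1); best=7000 via (D,hash)
  {CDE}: card=100000; try (C,hash)→7000, (D,hash)→15000, (C,merge)→28400, (D,merge)→153600, (C,nl)→203600, (D,nl)→2001800; best=7000 via (C,hash)
  {ABE}: card=6000; try (B,hash)→3120, (A,hash)→4520, (B,merge)→8520, (B,nl_idx)→11320, (A,merge)→26220, (B,nl)→61120 …(+1); best=3120 via (B,hash)
  {ACE}: card=30000; try (C,hash)→3120, (C,merge)→8520, (A,hash)→12520, (C,nl)→61120, (A,merge)→152220, (A,nl)→601800; best=3120 via (C,hash)
  {BCE}: card=100000; try (C,hash)→5200, (B,hash)→13200, (C,merge)→26600, (B,merge)→152600, (B,nl_idx)→171800, (C,nl)→201800 …(+1); best=5200 via (C,hash)
  {ABDE}: card=60000; try (D,hash)→12320, (B,hash)→12320, (A,hash)→27720, (D,merge)→88920, (B,merge)→89720, (B,nl_idx)→106920 …(+4); best=12320 via (D,hash)
  {ACDE}: card=300000; try (C,hash)→12320, (D,hash)→36320, (C,merge)→89720, (A,hash)→107720, (D,merge)→484920, (C,nl)→604920 …(+3); best=12320 via (C,hash)
  {BCDE}: card=1000000; try (C,hash)→28400, (D,hash)→108400, (B,hash)→108400, (C,merge)→327800, (B,nl_idx)→1707000, (D,merge)→1807000 …(+4); best=28400 via (C,hash)
  {ABCE}: card=300000; try (C,hash)→10520, (B,hash)→34520, (C,merge)→87920, (A,hash)→105920, (B,merge)→483920, (B,nl_idx)→513120 …(+4); best=10520 via (C,hash)
  {ABCDE}: card=3000000; try (C,hash)→73720, (D,hash)→313720, (B,hash)→313720, (A,hash)→1029120, (C,merge)→1033120, (B,nl_idx)→5112320 …(+7); best=73720 via (C,hash)

cost=73720; order=E,A,B,D,C; methods=hash,hash,hash,hash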